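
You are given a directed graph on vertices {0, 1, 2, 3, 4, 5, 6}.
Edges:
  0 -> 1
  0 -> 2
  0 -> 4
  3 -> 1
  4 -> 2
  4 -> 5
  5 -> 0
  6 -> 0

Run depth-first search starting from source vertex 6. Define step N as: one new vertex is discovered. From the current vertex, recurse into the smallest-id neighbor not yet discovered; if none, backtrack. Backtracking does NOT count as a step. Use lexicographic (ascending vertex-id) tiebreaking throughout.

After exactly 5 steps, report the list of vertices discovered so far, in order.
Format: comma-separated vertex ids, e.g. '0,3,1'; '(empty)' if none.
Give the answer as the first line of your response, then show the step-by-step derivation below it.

6,0,1,2,4

step 1: discover 6; path=6; order=6
step 2: discover 0; path=6>0; order=6,0
step 3: discover 1; path=6>0>1; order=6,0,1
step 4: discover 2; path=6>0>2; order=6,0,1,2
step 5: discover 4; path=6>0>4; order=6,0,1,2,4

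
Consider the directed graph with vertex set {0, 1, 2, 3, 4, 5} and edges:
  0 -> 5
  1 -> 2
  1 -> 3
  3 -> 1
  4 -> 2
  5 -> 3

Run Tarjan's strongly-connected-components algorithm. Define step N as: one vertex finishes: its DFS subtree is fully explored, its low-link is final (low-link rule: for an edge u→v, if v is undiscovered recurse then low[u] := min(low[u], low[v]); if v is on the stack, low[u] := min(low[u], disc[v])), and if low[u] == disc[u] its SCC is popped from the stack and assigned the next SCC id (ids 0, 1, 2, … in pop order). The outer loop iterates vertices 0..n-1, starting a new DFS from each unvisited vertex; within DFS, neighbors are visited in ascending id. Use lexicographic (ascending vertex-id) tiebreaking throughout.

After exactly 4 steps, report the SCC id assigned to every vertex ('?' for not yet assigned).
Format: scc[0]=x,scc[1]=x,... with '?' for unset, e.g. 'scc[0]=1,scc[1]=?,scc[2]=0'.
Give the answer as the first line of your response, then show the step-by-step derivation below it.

scc[0]=?,scc[1]=1,scc[2]=0,scc[3]=1,scc[4]=?,scc[5]=2

step 1: low=(low[0]=0,low[1]=3,low[2]=4,low[3]=2,low[4]=?,low[5]=1); scc=(scc[0]=?,scc[1]=?,scc[2]=0,scc[3]=?,scc[4]=?,scc[5]=?)
step 2: low=(low[0]=0,low[1]=2,low[2]=4,low[3]=2,low[4]=?,low[5]=1); scc=(scc[0]=?,scc[1]=?,scc[2]=0,scc[3]=?,scc[4]=?,scc[5]=?)
step 3: low=(low[0]=0,low[1]=2,low[2]=4,low[3]=2,low[4]=?,low[5]=1); scc=(scc[0]=?,scc[1]=1,scc[2]=0,scc[3]=1,scc[4]=?,scc[5]=?)
step 4: low=(low[0]=0,low[1]=2,low[2]=4,low[3]=2,low[4]=?,low[5]=1); scc=(scc[0]=?,scc[1]=1,scc[2]=0,scc[3]=1,scc[4]=?,scc[5]=2)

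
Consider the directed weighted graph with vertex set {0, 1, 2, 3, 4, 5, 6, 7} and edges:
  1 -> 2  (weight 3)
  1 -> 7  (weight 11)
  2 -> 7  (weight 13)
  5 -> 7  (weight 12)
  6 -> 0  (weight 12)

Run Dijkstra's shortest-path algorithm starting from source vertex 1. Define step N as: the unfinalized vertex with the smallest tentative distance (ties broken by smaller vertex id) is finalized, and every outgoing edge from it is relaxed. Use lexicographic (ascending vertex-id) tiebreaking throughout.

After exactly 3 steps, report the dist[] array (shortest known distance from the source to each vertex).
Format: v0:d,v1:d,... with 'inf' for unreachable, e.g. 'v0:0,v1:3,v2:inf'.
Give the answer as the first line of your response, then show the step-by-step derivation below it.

v0:inf,v1:0,v2:3,v3:inf,v4:inf,v5:inf,v6:inf,v7:11

step 1: dist = v0:inf,v1:0,v2:3,v3:inf,v4:inf,v5:inf,v6:inf,v7:11
step 2: dist = v0:inf,v1:0,v2:3,v3:inf,v4:inf,v5:inf,v6:inf,v7:11
step 3: dist = v0:inf,v1:0,v2:3,v3:inf,v4:inf,v5:inf,v6:inf,v7:11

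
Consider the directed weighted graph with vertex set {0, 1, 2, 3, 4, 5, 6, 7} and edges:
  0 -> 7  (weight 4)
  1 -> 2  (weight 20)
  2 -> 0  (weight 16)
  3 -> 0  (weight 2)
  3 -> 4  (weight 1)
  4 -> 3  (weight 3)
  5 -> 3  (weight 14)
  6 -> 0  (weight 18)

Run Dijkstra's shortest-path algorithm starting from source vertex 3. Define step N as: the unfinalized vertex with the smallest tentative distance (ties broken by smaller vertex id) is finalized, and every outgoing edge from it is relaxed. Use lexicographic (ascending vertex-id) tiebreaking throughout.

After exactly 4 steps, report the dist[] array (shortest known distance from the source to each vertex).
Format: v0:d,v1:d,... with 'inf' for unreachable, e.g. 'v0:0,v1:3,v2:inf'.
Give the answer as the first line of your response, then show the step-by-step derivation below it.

v0:2,v1:inf,v2:inf,v3:0,v4:1,v5:inf,v6:inf,v7:6

step 1: dist = v0:2,v1:inf,v2:inf,v3:0,v4:1,v5:inf,v6:inf,v7:inf
step 2: dist = v0:2,v1:inf,v2:inf,v3:0,v4:1,v5:inf,v6:inf,v7:inf
step 3: dist = v0:2,v1:inf,v2:inf,v3:0,v4:1,v5:inf,v6:inf,v7:6
step 4: dist = v0:2,v1:inf,v2:inf,v3:0,v4:1,v5:inf,v6:inf,v7:6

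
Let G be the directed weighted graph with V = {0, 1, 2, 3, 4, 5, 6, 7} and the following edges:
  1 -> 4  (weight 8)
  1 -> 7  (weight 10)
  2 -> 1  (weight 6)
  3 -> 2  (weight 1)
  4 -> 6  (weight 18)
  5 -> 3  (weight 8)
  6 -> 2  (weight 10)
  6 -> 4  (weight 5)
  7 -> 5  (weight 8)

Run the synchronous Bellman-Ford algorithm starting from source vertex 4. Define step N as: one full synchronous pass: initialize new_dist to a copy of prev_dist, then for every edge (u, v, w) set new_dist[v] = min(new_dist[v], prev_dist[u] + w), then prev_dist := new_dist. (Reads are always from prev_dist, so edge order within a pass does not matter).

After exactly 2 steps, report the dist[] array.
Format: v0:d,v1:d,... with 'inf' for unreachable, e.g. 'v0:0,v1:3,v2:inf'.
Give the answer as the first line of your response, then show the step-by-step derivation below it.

v0:inf,v1:inf,v2:28,v3:inf,v4:0,v5:inf,v6:18,v7:inf

step 1: dist = v0:inf,v1:inf,v2:inf,v3:inf,v4:0,v5:inf,v6:18,v7:inf
step 2: dist = v0:inf,v1:inf,v2:28,v3:inf,v4:0,v5:inf,v6:18,v7:inf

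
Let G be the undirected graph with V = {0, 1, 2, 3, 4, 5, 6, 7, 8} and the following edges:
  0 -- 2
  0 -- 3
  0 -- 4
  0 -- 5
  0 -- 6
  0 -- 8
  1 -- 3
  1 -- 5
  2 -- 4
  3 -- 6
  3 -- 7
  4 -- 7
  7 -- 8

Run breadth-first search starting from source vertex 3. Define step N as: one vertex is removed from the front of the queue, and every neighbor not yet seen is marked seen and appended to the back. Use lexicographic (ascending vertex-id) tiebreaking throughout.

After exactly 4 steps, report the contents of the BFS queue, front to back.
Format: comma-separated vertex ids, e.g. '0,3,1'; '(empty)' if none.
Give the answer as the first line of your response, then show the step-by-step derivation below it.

7,2,4,5,8

step 1: dequeue 3; queue=[0,1,6,7]; order=3
step 2: dequeue 0; queue=[1,6,7,2,4,5,8]; order=3,0
step 3: dequeue 1; queue=[6,7,2,4,5,8]; order=3,0,1
step 4: dequeue 6; queue=[7,2,4,5,8]; order=3,0,1,6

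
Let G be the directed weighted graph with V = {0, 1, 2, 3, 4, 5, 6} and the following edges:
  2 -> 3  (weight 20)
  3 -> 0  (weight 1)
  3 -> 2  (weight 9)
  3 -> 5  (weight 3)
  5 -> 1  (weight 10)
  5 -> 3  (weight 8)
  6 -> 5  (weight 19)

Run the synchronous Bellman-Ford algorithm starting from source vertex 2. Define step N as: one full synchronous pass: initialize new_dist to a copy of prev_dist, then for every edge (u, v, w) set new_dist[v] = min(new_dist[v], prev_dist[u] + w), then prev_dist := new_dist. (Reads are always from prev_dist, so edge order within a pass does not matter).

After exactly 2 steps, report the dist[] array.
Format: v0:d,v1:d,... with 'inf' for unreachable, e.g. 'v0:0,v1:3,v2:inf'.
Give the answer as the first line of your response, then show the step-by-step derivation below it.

v0:21,v1:inf,v2:0,v3:20,v4:inf,v5:23,v6:inf

step 1: dist = v0:inf,v1:inf,v2:0,v3:20,v4:inf,v5:inf,v6:inf
step 2: dist = v0:21,v1:inf,v2:0,v3:20,v4:inf,v5:23,v6:inf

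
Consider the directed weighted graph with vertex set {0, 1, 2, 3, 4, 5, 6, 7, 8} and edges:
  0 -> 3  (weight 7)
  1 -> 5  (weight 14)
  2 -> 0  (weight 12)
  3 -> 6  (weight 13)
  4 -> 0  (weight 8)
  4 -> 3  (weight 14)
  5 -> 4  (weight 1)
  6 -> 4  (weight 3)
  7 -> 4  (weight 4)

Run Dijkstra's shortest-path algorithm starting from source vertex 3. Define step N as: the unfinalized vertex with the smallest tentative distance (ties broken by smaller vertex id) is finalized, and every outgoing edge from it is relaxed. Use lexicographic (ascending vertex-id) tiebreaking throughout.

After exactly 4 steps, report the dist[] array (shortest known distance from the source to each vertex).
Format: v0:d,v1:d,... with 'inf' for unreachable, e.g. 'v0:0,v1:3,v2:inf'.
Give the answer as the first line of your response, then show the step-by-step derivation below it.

v0:24,v1:inf,v2:inf,v3:0,v4:16,v5:inf,v6:13,v7:inf,v8:inf

step 1: dist = v0:inf,v1:inf,v2:inf,v3:0,v4:inf,v5:inf,v6:13,v7:inf,v8:inf
step 2: dist = v0:inf,v1:inf,v2:inf,v3:0,v4:16,v5:inf,v6:13,v7:inf,v8:inf
step 3: dist = v0:24,v1:inf,v2:inf,v3:0,v4:16,v5:inf,v6:13,v7:inf,v8:inf
step 4: dist = v0:24,v1:inf,v2:inf,v3:0,v4:16,v5:inf,v6:13,v7:inf,v8:inf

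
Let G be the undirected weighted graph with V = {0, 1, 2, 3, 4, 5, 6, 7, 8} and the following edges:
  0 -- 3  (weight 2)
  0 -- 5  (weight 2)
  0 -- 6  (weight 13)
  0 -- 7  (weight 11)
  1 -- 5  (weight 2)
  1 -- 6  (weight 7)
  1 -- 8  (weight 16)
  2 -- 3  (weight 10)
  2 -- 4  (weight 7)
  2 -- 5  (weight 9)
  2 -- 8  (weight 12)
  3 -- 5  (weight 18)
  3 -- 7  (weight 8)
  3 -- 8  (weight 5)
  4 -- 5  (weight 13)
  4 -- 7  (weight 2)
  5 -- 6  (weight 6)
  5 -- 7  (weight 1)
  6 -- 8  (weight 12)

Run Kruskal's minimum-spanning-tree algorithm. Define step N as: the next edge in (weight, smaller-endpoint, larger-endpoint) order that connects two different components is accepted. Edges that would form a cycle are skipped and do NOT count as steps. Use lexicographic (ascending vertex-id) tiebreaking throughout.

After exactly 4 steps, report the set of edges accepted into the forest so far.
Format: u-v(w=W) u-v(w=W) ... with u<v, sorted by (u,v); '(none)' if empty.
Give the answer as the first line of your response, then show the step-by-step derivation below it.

0-3(w=2) 0-5(w=2) 1-5(w=2) 5-7(w=1)

step 1: add edge 5-7 (w=1); MST = {5-7(w=1)}
step 2: add edge 0-3 (w=2); MST = {0-3(w=2) 5-7(w=1)}
step 3: add edge 0-5 (w=2); MST = {0-3(w=2) 0-5(w=2) 5-7(w=1)}
step 4: add edge 1-5 (w=2); MST = {0-3(w=2) 0-5(w=2) 1-5(w=2) 5-7(w=1)}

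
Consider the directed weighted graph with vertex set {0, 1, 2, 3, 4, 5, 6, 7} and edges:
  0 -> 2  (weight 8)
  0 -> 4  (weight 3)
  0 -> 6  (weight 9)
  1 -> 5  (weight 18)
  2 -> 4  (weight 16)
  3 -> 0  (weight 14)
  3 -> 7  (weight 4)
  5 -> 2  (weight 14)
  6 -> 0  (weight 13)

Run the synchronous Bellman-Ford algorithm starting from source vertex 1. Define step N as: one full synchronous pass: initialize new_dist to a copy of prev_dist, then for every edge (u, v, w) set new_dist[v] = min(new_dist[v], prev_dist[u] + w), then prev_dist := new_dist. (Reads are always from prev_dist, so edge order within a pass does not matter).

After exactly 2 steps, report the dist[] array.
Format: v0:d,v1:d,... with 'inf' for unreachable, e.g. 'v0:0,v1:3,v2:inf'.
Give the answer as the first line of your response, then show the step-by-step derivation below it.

v0:inf,v1:0,v2:32,v3:inf,v4:inf,v5:18,v6:inf,v7:inf

step 1: dist = v0:inf,v1:0,v2:inf,v3:inf,v4:inf,v5:18,v6:inf,v7:inf
step 2: dist = v0:inf,v1:0,v2:32,v3:inf,v4:inf,v5:18,v6:inf,v7:inf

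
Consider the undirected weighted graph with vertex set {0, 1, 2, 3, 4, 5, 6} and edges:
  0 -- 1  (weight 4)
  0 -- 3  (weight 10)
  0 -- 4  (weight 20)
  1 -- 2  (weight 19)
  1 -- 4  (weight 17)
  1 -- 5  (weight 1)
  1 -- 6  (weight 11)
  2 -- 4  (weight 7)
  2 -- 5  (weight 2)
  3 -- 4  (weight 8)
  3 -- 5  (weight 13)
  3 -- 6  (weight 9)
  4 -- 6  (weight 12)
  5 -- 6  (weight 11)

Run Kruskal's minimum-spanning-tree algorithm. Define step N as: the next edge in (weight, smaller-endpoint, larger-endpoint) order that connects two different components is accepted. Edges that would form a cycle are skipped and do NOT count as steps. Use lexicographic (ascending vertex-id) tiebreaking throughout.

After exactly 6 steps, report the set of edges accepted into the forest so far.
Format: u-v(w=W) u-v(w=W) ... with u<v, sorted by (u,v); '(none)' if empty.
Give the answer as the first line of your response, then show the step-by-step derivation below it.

0-1(w=4) 1-5(w=1) 2-4(w=7) 2-5(w=2) 3-4(w=8) 3-6(w=9)

step 1: add edge 1-5 (w=1); MST = {1-5(w=1)}
step 2: add edge 2-5 (w=2); MST = {1-5(w=1) 2-5(w=2)}
step 3: add edge 0-1 (w=4); MST = {0-1(w=4) 1-5(w=1) 2-5(w=2)}
step 4: add edge 2-4 (w=7); MST = {0-1(w=4) 1-5(w=1) 2-4(w=7) 2-5(w=2)}
step 5: add edge 3-4 (w=8); MST = {0-1(w=4) 1-5(w=1) 2-4(w=7) 2-5(w=2) 3-4(w=8)}
step 6: add edge 3-6 (w=9); MST = {0-1(w=4) 1-5(w=1) 2-4(w=7) 2-5(w=2) 3-4(w=8) 3-6(w=9)}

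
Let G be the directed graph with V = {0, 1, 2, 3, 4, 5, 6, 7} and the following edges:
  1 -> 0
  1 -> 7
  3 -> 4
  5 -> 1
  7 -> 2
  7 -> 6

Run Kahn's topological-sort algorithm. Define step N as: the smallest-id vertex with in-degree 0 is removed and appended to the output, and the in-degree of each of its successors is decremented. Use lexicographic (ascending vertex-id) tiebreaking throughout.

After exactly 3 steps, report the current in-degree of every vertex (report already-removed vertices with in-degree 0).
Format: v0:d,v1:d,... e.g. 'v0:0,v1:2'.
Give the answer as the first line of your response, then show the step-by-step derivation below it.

v0:1,v1:0,v2:1,v3:0,v4:0,v5:0,v6:1,v7:1

step 1: output 3; order=[3]; indeg=(1,1,1,0,0,0,1,1)
step 2: output 4; order=[3,4]; indeg=(1,1,1,0,0,0,1,1)
step 3: output 5; order=[3,4,5]; indeg=(1,0,1,0,0,0,1,1)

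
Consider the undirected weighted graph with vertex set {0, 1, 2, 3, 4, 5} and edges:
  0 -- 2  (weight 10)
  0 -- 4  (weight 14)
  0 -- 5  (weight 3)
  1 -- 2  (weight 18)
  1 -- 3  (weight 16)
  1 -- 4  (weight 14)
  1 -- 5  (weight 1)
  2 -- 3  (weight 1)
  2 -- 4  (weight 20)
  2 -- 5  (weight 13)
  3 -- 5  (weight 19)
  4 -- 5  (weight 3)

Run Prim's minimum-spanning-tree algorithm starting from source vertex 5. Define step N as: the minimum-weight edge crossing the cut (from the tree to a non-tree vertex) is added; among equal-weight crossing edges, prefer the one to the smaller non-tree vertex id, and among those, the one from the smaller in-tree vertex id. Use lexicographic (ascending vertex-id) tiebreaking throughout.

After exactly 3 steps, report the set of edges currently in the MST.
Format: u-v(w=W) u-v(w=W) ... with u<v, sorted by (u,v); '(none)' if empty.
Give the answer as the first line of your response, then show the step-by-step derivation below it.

0-5(w=3) 1-5(w=1) 4-5(w=3)

step 1: add edge 1-5 (w=1); MST = {1-5(w=1)}
step 2: add edge 0-5 (w=3); MST = {0-5(w=3) 1-5(w=1)}
step 3: add edge 4-5 (w=3); MST = {0-5(w=3) 1-5(w=1) 4-5(w=3)}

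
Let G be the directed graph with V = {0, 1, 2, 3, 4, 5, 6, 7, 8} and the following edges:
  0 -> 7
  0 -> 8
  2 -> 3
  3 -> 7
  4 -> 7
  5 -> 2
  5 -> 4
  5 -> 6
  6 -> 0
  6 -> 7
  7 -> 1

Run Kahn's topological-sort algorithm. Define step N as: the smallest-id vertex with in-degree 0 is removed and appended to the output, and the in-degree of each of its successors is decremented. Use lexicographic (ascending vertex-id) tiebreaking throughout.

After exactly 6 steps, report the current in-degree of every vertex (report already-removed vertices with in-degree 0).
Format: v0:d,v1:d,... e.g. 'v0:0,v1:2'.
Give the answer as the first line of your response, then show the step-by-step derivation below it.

v0:0,v1:1,v2:0,v3:0,v4:0,v5:0,v6:0,v7:0,v8:0

step 1: output 5; order=[5]; indeg=(1,1,0,1,0,0,0,4,1)
step 2: output 2; order=[5,2]; indeg=(1,1,0,0,0,0,0,4,1)
step 3: output 3; order=[5,2,3]; indeg=(1,1,0,0,0,0,0,3,1)
step 4: output 4; order=[5,2,3,4]; indeg=(1,1,0,0,0,0,0,2,1)
step 5: output 6; order=[5,2,3,4,6]; indeg=(0,1,0,0,0,0,0,1,1)
step 6: output 0; order=[5,2,3,4,6,0]; indeg=(0,1,0,0,0,0,0,0,0)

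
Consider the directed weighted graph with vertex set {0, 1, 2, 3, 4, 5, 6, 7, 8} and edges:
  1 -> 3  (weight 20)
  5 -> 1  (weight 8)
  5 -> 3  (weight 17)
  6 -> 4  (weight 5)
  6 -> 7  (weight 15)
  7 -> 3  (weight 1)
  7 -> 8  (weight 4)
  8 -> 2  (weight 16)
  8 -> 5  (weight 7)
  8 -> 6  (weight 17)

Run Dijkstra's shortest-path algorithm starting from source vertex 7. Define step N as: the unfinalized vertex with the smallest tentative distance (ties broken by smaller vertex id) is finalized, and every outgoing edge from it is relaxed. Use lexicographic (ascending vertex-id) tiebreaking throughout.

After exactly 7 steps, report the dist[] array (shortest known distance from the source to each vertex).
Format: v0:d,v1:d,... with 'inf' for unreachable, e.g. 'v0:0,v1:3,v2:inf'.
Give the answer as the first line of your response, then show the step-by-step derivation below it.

v0:inf,v1:19,v2:20,v3:1,v4:26,v5:11,v6:21,v7:0,v8:4

step 1: dist = v0:inf,v1:inf,v2:inf,v3:1,v4:inf,v5:inf,v6:inf,v7:0,v8:4
step 2: dist = v0:inf,v1:inf,v2:inf,v3:1,v4:inf,v5:inf,v6:inf,v7:0,v8:4
step 3: dist = v0:inf,v1:inf,v2:20,v3:1,v4:inf,v5:11,v6:21,v7:0,v8:4
step 4: dist = v0:inf,v1:19,v2:20,v3:1,v4:inf,v5:11,v6:21,v7:0,v8:4
step 5: dist = v0:inf,v1:19,v2:20,v3:1,v4:inf,v5:11,v6:21,v7:0,v8:4
step 6: dist = v0:inf,v1:19,v2:20,v3:1,v4:inf,v5:11,v6:21,v7:0,v8:4
step 7: dist = v0:inf,v1:19,v2:20,v3:1,v4:26,v5:11,v6:21,v7:0,v8:4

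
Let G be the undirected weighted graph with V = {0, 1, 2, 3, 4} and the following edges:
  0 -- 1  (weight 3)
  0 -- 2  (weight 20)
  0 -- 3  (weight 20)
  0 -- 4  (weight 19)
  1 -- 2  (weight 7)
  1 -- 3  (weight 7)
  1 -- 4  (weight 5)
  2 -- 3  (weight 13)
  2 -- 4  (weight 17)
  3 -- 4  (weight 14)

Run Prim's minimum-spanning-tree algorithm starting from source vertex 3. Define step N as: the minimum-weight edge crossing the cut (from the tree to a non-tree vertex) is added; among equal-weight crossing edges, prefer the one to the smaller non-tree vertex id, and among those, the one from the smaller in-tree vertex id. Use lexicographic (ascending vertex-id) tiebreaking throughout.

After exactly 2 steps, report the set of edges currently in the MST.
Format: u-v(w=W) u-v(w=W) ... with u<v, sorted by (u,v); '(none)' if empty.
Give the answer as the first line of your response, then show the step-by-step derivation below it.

0-1(w=3) 1-3(w=7)

step 1: add edge 1-3 (w=7); MST = {1-3(w=7)}
step 2: add edge 0-1 (w=3); MST = {0-1(w=3) 1-3(w=7)}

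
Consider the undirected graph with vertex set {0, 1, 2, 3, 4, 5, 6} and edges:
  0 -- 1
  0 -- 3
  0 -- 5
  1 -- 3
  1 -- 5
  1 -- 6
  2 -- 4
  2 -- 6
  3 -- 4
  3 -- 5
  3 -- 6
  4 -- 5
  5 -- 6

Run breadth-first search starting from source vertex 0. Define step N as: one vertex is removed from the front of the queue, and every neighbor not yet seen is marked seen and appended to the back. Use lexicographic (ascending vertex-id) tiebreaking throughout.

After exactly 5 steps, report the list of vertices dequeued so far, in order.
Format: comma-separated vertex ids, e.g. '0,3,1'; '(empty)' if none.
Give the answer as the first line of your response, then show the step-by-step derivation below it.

0,1,3,5,6

step 1: dequeue 0; queue=[1,3,5]; order=0
step 2: dequeue 1; queue=[3,5,6]; order=0,1
step 3: dequeue 3; queue=[5,6,4]; order=0,1,3
step 4: dequeue 5; queue=[6,4]; order=0,1,3,5
step 5: dequeue 6; queue=[4,2]; order=0,1,3,5,6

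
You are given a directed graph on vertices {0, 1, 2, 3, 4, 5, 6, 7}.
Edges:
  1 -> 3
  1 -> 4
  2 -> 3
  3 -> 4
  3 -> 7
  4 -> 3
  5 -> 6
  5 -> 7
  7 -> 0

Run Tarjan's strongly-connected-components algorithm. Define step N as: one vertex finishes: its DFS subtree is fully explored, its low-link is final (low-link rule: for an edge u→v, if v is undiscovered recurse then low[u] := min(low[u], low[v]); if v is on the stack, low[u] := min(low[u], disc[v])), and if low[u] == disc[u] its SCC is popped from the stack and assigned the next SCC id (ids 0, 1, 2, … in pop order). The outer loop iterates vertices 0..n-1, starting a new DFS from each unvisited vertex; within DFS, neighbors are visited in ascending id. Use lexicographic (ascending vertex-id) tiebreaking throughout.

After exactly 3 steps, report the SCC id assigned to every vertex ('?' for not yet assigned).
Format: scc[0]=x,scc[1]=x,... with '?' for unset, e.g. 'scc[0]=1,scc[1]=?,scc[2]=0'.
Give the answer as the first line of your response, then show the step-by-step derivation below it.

scc[0]=0,scc[1]=?,scc[2]=?,scc[3]=?,scc[4]=?,scc[5]=?,scc[6]=?,scc[7]=1

step 1: low=(low[0]=0,low[1]=?,low[2]=?,low[3]=?,low[4]=?,low[5]=?,low[6]=?,low[7]=?); scc=(scc[0]=0,scc[1]=?,scc[2]=?,scc[3]=?,scc[4]=?,scc[5]=?,scc[6]=?,scc[7]=?)
step 2: low=(low[0]=0,low[1]=1,low[2]=?,low[3]=2,low[4]=2,low[5]=?,low[6]=?,low[7]=?); scc=(scc[0]=0,scc[1]=?,scc[2]=?,scc[3]=?,scc[4]=?,scc[5]=?,scc[6]=?,scc[7]=?)
step 3: low=(low[0]=0,low[1]=1,low[2]=?,low[3]=2,low[4]=2,low[5]=?,low[6]=?,low[7]=4); scc=(scc[0]=0,scc[1]=?,scc[2]=?,scc[3]=?,scc[4]=?,scc[5]=?,scc[6]=?,scc[7]=1)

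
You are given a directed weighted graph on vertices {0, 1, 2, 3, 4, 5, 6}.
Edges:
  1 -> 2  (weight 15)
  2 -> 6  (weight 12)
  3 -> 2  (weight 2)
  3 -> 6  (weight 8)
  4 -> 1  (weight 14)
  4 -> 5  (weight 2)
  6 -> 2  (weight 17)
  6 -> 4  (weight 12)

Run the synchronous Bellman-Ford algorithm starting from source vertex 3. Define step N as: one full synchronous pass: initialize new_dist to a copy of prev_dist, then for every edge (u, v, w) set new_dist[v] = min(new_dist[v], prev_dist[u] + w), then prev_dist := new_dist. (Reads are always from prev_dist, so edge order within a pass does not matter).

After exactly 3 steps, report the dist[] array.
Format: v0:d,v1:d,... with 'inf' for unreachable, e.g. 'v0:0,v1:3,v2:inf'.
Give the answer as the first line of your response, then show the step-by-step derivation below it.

v0:inf,v1:34,v2:2,v3:0,v4:20,v5:22,v6:8

step 1: dist = v0:inf,v1:inf,v2:2,v3:0,v4:inf,v5:inf,v6:8
step 2: dist = v0:inf,v1:inf,v2:2,v3:0,v4:20,v5:inf,v6:8
step 3: dist = v0:inf,v1:34,v2:2,v3:0,v4:20,v5:22,v6:8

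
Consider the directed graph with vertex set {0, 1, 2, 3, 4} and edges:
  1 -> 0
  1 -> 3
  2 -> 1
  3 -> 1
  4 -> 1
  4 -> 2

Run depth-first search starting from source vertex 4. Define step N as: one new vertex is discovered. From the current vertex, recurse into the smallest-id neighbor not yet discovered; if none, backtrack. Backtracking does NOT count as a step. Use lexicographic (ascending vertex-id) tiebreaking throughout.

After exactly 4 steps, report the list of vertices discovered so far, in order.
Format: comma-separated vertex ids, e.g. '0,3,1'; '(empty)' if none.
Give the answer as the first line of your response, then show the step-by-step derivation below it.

4,1,0,3

step 1: discover 4; path=4; order=4
step 2: discover 1; path=4>1; order=4,1
step 3: discover 0; path=4>1>0; order=4,1,0
step 4: discover 3; path=4>1>3; order=4,1,0,3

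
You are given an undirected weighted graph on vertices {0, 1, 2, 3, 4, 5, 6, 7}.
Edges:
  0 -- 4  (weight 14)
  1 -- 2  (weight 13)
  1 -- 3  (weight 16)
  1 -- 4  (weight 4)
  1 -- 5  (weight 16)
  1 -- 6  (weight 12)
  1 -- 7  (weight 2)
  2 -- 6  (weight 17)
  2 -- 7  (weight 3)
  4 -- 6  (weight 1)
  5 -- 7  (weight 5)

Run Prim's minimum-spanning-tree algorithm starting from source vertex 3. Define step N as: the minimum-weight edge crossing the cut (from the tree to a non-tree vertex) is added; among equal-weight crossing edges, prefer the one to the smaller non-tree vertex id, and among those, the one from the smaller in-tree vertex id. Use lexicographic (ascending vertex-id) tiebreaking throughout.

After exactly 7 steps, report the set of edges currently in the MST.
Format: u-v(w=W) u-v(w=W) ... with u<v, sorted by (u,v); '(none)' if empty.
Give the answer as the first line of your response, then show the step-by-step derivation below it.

0-4(w=14) 1-3(w=16) 1-4(w=4) 1-7(w=2) 2-7(w=3) 4-6(w=1) 5-7(w=5)

step 1: add edge 1-3 (w=16); MST = {1-3(w=16)}
step 2: add edge 1-7 (w=2); MST = {1-3(w=16) 1-7(w=2)}
step 3: add edge 2-7 (w=3); MST = {1-3(w=16) 1-7(w=2) 2-7(w=3)}
step 4: add edge 1-4 (w=4); MST = {1-3(w=16) 1-4(w=4) 1-7(w=2) 2-7(w=3)}
step 5: add edge 4-6 (w=1); MST = {1-3(w=16) 1-4(w=4) 1-7(w=2) 2-7(w=3) 4-6(w=1)}
step 6: add edge 5-7 (w=5); MST = {1-3(w=16) 1-4(w=4) 1-7(w=2) 2-7(w=3) 4-6(w=1) 5-7(w=5)}
step 7: add edge 0-4 (w=14); MST = {0-4(w=14) 1-3(w=16) 1-4(w=4) 1-7(w=2) 2-7(w=3) 4-6(w=1) 5-7(w=5)}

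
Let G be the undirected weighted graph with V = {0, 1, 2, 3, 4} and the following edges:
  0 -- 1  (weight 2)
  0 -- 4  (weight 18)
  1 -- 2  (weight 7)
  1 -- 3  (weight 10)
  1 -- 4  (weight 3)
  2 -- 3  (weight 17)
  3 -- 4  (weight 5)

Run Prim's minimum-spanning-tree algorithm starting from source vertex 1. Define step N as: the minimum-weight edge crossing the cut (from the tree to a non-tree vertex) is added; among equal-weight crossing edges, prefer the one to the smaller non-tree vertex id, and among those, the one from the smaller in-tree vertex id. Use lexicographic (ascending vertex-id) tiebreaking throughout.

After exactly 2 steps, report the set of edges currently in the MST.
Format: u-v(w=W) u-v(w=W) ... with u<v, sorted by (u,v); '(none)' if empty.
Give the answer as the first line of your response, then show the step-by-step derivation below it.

0-1(w=2) 1-4(w=3)

step 1: add edge 0-1 (w=2); MST = {0-1(w=2)}
step 2: add edge 1-4 (w=3); MST = {0-1(w=2) 1-4(w=3)}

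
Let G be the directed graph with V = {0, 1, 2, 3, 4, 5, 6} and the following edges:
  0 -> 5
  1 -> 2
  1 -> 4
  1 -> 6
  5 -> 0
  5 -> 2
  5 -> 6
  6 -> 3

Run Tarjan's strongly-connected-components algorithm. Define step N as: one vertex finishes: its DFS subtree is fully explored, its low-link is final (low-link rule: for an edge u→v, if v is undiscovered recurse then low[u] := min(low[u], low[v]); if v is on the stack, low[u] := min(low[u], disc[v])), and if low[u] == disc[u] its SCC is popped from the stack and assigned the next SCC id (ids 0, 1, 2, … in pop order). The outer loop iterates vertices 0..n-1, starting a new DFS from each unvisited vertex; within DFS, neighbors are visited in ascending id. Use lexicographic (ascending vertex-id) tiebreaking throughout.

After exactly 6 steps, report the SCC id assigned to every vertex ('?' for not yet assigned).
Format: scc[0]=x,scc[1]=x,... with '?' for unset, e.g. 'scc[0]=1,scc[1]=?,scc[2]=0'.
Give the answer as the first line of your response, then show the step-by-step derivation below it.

scc[0]=3,scc[1]=?,scc[2]=0,scc[3]=1,scc[4]=4,scc[5]=3,scc[6]=2

step 1: low=(low[0]=0,low[1]=?,low[2]=2,low[3]=?,low[4]=?,low[5]=0,low[6]=?); scc=(scc[0]=?,scc[1]=?,scc[2]=0,scc[3]=?,scc[4]=?,scc[5]=?,scc[6]=?)
step 2: low=(low[0]=0,low[1]=?,low[2]=2,low[3]=4,low[4]=?,low[5]=0,low[6]=3); scc=(scc[0]=?,scc[1]=?,scc[2]=0,scc[3]=1,scc[4]=?,scc[5]=?,scc[6]=?)
step 3: low=(low[0]=0,low[1]=?,low[2]=2,low[3]=4,low[4]=?,low[5]=0,low[6]=3); scc=(scc[0]=?,scc[1]=?,scc[2]=0,scc[3]=1,scc[4]=?,scc[5]=?,scc[6]=2)
step 4: low=(low[0]=0,low[1]=?,low[2]=2,low[3]=4,low[4]=?,low[5]=0,low[6]=3); scc=(scc[0]=?,scc[1]=?,scc[2]=0,scc[3]=1,scc[4]=?,scc[5]=?,scc[6]=2)
step 5: low=(low[0]=0,low[1]=?,low[2]=2,low[3]=4,low[4]=?,low[5]=0,low[6]=3); scc=(scc[0]=3,scc[1]=?,scc[2]=0,scc[3]=1,scc[4]=?,scc[5]=3,scc[6]=2)
step 6: low=(low[0]=0,low[1]=5,low[2]=2,low[3]=4,low[4]=6,low[5]=0,low[6]=3); scc=(scc[0]=3,scc[1]=?,scc[2]=0,scc[3]=1,scc[4]=4,scc[5]=3,scc[6]=2)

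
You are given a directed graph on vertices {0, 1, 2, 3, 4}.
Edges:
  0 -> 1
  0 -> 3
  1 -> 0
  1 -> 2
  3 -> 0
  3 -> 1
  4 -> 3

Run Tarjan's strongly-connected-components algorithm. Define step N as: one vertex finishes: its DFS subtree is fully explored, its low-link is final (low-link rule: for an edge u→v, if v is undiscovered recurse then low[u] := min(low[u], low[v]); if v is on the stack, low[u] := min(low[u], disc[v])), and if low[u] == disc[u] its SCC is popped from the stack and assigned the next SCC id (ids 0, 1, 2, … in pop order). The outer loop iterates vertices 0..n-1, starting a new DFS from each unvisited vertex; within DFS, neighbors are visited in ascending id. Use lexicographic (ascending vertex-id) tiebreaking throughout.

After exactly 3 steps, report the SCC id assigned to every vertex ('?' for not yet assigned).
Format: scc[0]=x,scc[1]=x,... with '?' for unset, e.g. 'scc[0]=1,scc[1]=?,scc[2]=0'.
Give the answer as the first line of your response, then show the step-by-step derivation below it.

scc[0]=?,scc[1]=?,scc[2]=0,scc[3]=?,scc[4]=?

step 1: low=(low[0]=0,low[1]=0,low[2]=2,low[3]=?,low[4]=?); scc=(scc[0]=?,scc[1]=?,scc[2]=0,scc[3]=?,scc[4]=?)
step 2: low=(low[0]=0,low[1]=0,low[2]=2,low[3]=?,low[4]=?); scc=(scc[0]=?,scc[1]=?,scc[2]=0,scc[3]=?,scc[4]=?)
step 3: low=(low[0]=0,low[1]=0,low[2]=2,low[3]=0,low[4]=?); scc=(scc[0]=?,scc[1]=?,scc[2]=0,scc[3]=?,scc[4]=?)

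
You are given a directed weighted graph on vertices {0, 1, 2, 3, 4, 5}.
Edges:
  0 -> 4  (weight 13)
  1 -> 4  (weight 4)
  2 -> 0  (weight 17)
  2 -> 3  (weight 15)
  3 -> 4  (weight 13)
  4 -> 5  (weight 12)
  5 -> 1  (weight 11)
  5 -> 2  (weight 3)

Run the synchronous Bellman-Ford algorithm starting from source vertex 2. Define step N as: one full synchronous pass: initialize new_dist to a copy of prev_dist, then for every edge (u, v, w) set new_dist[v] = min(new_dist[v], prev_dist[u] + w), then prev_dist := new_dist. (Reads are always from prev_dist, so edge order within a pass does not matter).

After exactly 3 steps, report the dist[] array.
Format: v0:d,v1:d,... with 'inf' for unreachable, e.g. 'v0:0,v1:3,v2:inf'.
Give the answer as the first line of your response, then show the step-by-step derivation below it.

v0:17,v1:inf,v2:0,v3:15,v4:28,v5:40

step 1: dist = v0:17,v1:inf,v2:0,v3:15,v4:inf,v5:inf
step 2: dist = v0:17,v1:inf,v2:0,v3:15,v4:28,v5:inf
step 3: dist = v0:17,v1:inf,v2:0,v3:15,v4:28,v5:40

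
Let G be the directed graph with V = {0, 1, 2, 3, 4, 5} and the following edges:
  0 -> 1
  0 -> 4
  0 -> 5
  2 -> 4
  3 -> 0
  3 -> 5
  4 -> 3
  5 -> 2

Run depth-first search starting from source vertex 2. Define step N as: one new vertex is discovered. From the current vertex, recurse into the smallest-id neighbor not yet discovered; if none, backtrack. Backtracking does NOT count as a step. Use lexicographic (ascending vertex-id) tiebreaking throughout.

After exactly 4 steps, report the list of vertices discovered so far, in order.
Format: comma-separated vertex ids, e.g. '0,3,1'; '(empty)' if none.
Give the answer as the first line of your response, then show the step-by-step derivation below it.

2,4,3,0

step 1: discover 2; path=2; order=2
step 2: discover 4; path=2>4; order=2,4
step 3: discover 3; path=2>4>3; order=2,4,3
step 4: discover 0; path=2>4>3>0; order=2,4,3,0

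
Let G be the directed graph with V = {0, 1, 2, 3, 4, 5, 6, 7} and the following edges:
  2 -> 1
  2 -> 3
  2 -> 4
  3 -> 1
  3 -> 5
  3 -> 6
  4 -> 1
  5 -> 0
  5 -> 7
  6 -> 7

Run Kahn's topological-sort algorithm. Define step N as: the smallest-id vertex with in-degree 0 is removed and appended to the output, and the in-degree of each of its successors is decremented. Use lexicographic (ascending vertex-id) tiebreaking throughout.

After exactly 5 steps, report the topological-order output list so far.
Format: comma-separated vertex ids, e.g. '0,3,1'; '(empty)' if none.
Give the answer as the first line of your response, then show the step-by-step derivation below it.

2,3,4,1,5

step 1: output 2; order=[2]; indeg=(1,2,0,0,0,1,1,2)
step 2: output 3; order=[2,3]; indeg=(1,1,0,0,0,0,0,2)
step 3: output 4; order=[2,3,4]; indeg=(1,0,0,0,0,0,0,2)
step 4: output 1; order=[2,3,4,1]; indeg=(1,0,0,0,0,0,0,2)
step 5: output 5; order=[2,3,4,1,5]; indeg=(0,0,0,0,0,0,0,1)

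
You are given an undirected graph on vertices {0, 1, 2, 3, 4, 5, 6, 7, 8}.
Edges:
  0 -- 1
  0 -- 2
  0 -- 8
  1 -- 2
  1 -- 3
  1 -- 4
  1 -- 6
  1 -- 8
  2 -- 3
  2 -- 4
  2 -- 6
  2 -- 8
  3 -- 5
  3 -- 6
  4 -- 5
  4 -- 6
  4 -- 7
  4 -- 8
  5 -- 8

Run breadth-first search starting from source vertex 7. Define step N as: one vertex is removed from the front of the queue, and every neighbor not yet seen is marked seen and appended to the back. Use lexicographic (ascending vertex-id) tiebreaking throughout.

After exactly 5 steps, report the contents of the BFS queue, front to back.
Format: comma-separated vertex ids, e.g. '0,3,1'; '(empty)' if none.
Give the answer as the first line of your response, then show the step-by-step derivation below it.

6,8,0,3

step 1: dequeue 7; queue=[4]; order=7
step 2: dequeue 4; queue=[1,2,5,6,8]; order=7,4
step 3: dequeue 1; queue=[2,5,6,8,0,3]; order=7,4,1
step 4: dequeue 2; queue=[5,6,8,0,3]; order=7,4,1,2
step 5: dequeue 5; queue=[6,8,0,3]; order=7,4,1,2,5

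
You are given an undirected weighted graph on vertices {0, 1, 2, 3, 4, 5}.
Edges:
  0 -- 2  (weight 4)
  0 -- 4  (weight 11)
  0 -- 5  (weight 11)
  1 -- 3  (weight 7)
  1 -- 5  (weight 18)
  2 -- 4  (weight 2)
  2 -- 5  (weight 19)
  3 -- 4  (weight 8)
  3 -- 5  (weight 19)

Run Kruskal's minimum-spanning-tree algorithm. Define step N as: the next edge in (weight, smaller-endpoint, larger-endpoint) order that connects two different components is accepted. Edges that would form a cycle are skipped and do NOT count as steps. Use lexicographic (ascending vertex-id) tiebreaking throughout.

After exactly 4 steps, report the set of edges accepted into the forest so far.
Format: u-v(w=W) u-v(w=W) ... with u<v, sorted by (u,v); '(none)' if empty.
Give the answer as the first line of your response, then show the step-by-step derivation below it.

0-2(w=4) 1-3(w=7) 2-4(w=2) 3-4(w=8)

step 1: add edge 2-4 (w=2); MST = {2-4(w=2)}
step 2: add edge 0-2 (w=4); MST = {0-2(w=4) 2-4(w=2)}
step 3: add edge 1-3 (w=7); MST = {0-2(w=4) 1-3(w=7) 2-4(w=2)}
step 4: add edge 3-4 (w=8); MST = {0-2(w=4) 1-3(w=7) 2-4(w=2) 3-4(w=8)}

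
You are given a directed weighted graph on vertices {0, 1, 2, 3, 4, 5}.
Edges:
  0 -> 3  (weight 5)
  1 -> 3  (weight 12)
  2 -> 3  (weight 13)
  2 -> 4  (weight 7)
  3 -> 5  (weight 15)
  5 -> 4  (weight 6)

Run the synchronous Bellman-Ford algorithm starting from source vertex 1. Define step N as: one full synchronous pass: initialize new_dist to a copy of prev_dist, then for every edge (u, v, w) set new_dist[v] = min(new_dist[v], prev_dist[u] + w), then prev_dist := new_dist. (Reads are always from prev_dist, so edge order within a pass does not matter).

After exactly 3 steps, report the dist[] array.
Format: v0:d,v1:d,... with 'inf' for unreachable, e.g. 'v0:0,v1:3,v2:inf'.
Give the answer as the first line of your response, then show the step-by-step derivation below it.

v0:inf,v1:0,v2:inf,v3:12,v4:33,v5:27

step 1: dist = v0:inf,v1:0,v2:inf,v3:12,v4:inf,v5:inf
step 2: dist = v0:inf,v1:0,v2:inf,v3:12,v4:inf,v5:27
step 3: dist = v0:inf,v1:0,v2:inf,v3:12,v4:33,v5:27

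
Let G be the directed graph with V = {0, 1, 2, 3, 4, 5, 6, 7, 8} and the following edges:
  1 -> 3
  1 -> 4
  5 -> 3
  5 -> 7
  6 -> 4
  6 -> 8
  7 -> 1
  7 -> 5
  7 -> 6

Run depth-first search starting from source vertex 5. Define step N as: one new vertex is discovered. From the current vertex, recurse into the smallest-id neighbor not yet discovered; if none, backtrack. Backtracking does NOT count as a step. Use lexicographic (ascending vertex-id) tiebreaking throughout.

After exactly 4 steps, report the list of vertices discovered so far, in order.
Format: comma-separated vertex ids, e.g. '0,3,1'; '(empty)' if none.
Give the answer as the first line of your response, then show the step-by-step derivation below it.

5,3,7,1

step 1: discover 5; path=5; order=5
step 2: discover 3; path=5>3; order=5,3
step 3: discover 7; path=5>7; order=5,3,7
step 4: discover 1; path=5>7>1; order=5,3,7,1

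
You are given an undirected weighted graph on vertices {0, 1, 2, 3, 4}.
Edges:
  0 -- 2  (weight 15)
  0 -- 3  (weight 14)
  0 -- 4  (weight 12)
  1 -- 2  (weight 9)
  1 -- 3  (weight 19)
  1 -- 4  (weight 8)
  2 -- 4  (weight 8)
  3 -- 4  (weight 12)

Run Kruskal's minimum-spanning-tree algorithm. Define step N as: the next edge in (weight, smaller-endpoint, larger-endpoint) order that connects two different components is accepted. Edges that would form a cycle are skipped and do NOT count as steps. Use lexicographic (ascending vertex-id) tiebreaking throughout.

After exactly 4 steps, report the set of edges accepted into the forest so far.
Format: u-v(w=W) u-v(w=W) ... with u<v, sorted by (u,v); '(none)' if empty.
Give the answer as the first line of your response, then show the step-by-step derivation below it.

0-4(w=12) 1-4(w=8) 2-4(w=8) 3-4(w=12)

step 1: add edge 1-4 (w=8); MST = {1-4(w=8)}
step 2: add edge 2-4 (w=8); MST = {1-4(w=8) 2-4(w=8)}
step 3: add edge 0-4 (w=12); MST = {0-4(w=12) 1-4(w=8) 2-4(w=8)}
step 4: add edge 3-4 (w=12); MST = {0-4(w=12) 1-4(w=8) 2-4(w=8) 3-4(w=12)}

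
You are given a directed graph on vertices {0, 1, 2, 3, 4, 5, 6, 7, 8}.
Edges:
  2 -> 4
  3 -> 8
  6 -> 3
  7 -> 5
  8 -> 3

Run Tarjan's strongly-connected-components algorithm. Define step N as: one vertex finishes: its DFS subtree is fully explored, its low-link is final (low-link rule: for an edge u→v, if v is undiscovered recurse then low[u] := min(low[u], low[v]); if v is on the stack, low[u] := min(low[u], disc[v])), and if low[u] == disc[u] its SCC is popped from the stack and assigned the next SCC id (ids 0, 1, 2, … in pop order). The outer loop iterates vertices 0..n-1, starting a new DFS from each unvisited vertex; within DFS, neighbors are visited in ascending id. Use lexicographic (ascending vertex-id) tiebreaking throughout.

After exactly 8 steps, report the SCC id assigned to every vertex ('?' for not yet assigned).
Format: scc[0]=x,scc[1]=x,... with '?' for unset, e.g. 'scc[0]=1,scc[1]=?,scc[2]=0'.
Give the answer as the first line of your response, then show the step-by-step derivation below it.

scc[0]=0,scc[1]=1,scc[2]=3,scc[3]=4,scc[4]=2,scc[5]=5,scc[6]=6,scc[7]=?,scc[8]=4

step 1: low=(low[0]=0,low[1]=?,low[2]=?,low[3]=?,low[4]=?,low[5]=?,low[6]=?,low[7]=?,low[8]=?); scc=(scc[0]=0,scc[1]=?,scc[2]=?,scc[3]=?,scc[4]=?,scc[5]=?,scc[6]=?,scc[7]=?,scc[8]=?)
step 2: low=(low[0]=0,low[1]=1,low[2]=?,low[3]=?,low[4]=?,low[5]=?,low[6]=?,low[7]=?,low[8]=?); scc=(scc[0]=0,scc[1]=1,scc[2]=?,scc[3]=?,scc[4]=?,scc[5]=?,scc[6]=?,scc[7]=?,scc[8]=?)
step 3: low=(low[0]=0,low[1]=1,low[2]=2,low[3]=?,low[4]=3,low[5]=?,low[6]=?,low[7]=?,low[8]=?); scc=(scc[0]=0,scc[1]=1,scc[2]=?,scc[3]=?,scc[4]=2,scc[5]=?,scc[6]=?,scc[7]=?,scc[8]=?)
step 4: low=(low[0]=0,low[1]=1,low[2]=2,low[3]=?,low[4]=3,low[5]=?,low[6]=?,low[7]=?,low[8]=?); scc=(scc[0]=0,scc[1]=1,scc[2]=3,scc[3]=?,scc[4]=2,scc[5]=?,scc[6]=?,scc[7]=?,scc[8]=?)
step 5: low=(low[0]=0,low[1]=1,low[2]=2,low[3]=4,low[4]=3,low[5]=?,low[6]=?,low[7]=?,low[8]=4); scc=(scc[0]=0,scc[1]=1,scc[2]=3,scc[3]=?,scc[4]=2,scc[5]=?,scc[6]=?,scc[7]=?,scc[8]=?)
step 6: low=(low[0]=0,low[1]=1,low[2]=2,low[3]=4,low[4]=3,low[5]=?,low[6]=?,low[7]=?,low[8]=4); scc=(scc[0]=0,scc[1]=1,scc[2]=3,scc[3]=4,scc[4]=2,scc[5]=?,scc[6]=?,scc[7]=?,scc[8]=4)
step 7: low=(low[0]=0,low[1]=1,low[2]=2,low[3]=4,low[4]=3,low[5]=6,low[6]=?,low[7]=?,low[8]=4); scc=(scc[0]=0,scc[1]=1,scc[2]=3,scc[3]=4,scc[4]=2,scc[5]=5,scc[6]=?,scc[7]=?,scc[8]=4)
step 8: low=(low[0]=0,low[1]=1,low[2]=2,low[3]=4,low[4]=3,low[5]=6,low[6]=7,low[7]=?,low[8]=4); scc=(scc[0]=0,scc[1]=1,scc[2]=3,scc[3]=4,scc[4]=2,scc[5]=5,scc[6]=6,scc[7]=?,scc[8]=4)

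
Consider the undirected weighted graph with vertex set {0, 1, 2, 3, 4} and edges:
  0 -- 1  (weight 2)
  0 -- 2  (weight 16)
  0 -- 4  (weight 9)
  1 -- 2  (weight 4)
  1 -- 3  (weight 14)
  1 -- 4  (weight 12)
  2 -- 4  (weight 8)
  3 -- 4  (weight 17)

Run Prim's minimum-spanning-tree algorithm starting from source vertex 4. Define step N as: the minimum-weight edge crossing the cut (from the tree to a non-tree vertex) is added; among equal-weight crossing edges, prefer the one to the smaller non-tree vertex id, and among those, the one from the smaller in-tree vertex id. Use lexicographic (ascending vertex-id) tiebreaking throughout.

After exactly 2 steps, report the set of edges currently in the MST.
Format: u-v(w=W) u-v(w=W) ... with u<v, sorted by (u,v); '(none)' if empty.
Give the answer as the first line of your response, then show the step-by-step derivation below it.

1-2(w=4) 2-4(w=8)

step 1: add edge 2-4 (w=8); MST = {2-4(w=8)}
step 2: add edge 1-2 (w=4); MST = {1-2(w=4) 2-4(w=8)}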